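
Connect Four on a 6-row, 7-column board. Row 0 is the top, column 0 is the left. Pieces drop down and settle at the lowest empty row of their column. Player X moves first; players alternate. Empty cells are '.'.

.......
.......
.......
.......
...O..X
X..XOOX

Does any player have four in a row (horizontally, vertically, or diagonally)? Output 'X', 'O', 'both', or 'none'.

none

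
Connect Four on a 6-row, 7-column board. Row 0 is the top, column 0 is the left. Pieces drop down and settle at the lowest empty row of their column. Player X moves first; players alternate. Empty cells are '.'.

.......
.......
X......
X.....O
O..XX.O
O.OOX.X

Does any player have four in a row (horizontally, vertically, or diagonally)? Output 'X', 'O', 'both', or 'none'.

none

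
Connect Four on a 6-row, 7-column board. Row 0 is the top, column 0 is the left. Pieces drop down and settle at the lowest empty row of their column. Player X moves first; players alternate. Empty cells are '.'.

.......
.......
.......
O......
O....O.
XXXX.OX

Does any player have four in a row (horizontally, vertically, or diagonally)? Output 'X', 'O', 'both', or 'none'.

X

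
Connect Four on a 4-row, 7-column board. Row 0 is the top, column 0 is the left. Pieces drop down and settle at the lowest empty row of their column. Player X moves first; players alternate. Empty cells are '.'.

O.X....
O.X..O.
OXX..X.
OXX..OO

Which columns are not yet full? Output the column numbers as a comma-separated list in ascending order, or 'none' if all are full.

col 0: top cell = 'O' → FULL
col 1: top cell = '.' → open
col 2: top cell = 'X' → FULL
col 3: top cell = '.' → open
col 4: top cell = '.' → open
col 5: top cell = '.' → open
col 6: top cell = '.' → open

Answer: 1,3,4,5,6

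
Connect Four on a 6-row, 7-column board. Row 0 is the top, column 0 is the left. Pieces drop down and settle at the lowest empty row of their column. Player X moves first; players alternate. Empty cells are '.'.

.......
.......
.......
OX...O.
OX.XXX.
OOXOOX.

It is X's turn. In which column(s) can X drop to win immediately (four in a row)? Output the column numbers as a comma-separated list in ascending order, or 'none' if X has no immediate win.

Answer: 2

Derivation:
col 0: drop X → no win
col 1: drop X → no win
col 2: drop X → WIN!
col 3: drop X → no win
col 4: drop X → no win
col 5: drop X → no win
col 6: drop X → no win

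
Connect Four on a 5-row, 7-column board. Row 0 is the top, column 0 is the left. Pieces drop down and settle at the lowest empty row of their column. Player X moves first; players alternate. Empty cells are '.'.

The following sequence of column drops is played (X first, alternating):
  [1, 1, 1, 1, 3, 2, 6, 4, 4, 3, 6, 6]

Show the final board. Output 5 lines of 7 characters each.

Answer: .......
.O.....
.X....O
.O.OX.X
.XOXO.X

Derivation:
Move 1: X drops in col 1, lands at row 4
Move 2: O drops in col 1, lands at row 3
Move 3: X drops in col 1, lands at row 2
Move 4: O drops in col 1, lands at row 1
Move 5: X drops in col 3, lands at row 4
Move 6: O drops in col 2, lands at row 4
Move 7: X drops in col 6, lands at row 4
Move 8: O drops in col 4, lands at row 4
Move 9: X drops in col 4, lands at row 3
Move 10: O drops in col 3, lands at row 3
Move 11: X drops in col 6, lands at row 3
Move 12: O drops in col 6, lands at row 2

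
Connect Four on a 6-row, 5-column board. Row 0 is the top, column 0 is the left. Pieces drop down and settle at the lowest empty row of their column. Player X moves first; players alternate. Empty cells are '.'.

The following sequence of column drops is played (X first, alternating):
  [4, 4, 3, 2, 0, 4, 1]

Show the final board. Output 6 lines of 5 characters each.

Move 1: X drops in col 4, lands at row 5
Move 2: O drops in col 4, lands at row 4
Move 3: X drops in col 3, lands at row 5
Move 4: O drops in col 2, lands at row 5
Move 5: X drops in col 0, lands at row 5
Move 6: O drops in col 4, lands at row 3
Move 7: X drops in col 1, lands at row 5

Answer: .....
.....
.....
....O
....O
XXOXX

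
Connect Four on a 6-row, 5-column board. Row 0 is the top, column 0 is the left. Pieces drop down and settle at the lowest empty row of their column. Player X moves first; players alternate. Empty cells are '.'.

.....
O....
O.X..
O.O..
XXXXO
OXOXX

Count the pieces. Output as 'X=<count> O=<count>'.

X=8 O=7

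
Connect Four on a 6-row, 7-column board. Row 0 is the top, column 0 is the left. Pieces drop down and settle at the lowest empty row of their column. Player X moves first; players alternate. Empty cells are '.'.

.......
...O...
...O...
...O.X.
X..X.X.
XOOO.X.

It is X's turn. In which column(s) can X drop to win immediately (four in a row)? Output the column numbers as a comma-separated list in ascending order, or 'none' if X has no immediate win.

Answer: 5

Derivation:
col 0: drop X → no win
col 1: drop X → no win
col 2: drop X → no win
col 3: drop X → no win
col 4: drop X → no win
col 5: drop X → WIN!
col 6: drop X → no win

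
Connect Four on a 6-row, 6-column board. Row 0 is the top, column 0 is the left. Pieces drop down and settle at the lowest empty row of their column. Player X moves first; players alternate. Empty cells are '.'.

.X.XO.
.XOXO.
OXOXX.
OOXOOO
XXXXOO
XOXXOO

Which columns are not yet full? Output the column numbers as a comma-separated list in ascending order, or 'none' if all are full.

Answer: 0,2,5

Derivation:
col 0: top cell = '.' → open
col 1: top cell = 'X' → FULL
col 2: top cell = '.' → open
col 3: top cell = 'X' → FULL
col 4: top cell = 'O' → FULL
col 5: top cell = '.' → open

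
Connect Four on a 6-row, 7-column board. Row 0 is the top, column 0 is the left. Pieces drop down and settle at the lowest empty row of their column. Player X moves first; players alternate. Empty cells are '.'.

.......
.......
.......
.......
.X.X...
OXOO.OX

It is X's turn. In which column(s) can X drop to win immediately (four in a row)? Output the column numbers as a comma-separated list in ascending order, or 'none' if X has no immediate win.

Answer: none

Derivation:
col 0: drop X → no win
col 1: drop X → no win
col 2: drop X → no win
col 3: drop X → no win
col 4: drop X → no win
col 5: drop X → no win
col 6: drop X → no win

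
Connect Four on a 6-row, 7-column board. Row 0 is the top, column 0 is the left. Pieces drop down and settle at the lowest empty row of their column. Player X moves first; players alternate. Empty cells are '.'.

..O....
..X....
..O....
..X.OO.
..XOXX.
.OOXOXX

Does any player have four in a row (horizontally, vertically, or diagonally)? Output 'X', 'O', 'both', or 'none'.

none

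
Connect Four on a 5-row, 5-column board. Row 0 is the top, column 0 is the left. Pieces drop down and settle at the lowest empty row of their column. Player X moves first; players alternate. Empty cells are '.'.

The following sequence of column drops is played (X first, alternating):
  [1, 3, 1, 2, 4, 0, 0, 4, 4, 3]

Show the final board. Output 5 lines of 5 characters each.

Move 1: X drops in col 1, lands at row 4
Move 2: O drops in col 3, lands at row 4
Move 3: X drops in col 1, lands at row 3
Move 4: O drops in col 2, lands at row 4
Move 5: X drops in col 4, lands at row 4
Move 6: O drops in col 0, lands at row 4
Move 7: X drops in col 0, lands at row 3
Move 8: O drops in col 4, lands at row 3
Move 9: X drops in col 4, lands at row 2
Move 10: O drops in col 3, lands at row 3

Answer: .....
.....
....X
XX.OO
OXOOX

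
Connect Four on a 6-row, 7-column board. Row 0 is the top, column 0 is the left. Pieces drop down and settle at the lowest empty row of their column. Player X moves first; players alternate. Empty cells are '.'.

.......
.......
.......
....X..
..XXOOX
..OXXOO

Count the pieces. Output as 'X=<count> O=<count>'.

X=6 O=5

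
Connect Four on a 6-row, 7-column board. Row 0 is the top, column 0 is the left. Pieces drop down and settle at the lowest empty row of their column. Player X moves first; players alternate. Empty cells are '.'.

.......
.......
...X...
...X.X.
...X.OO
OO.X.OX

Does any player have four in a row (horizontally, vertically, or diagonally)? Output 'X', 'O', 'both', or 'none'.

X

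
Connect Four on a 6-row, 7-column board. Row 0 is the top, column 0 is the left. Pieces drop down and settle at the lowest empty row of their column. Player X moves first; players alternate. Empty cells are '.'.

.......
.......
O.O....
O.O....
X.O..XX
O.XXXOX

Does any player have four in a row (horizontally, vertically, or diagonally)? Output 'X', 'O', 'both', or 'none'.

none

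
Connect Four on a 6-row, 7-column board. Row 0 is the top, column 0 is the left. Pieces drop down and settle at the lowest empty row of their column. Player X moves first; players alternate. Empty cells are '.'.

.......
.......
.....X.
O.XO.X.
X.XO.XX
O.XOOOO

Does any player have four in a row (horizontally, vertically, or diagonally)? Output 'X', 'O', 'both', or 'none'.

O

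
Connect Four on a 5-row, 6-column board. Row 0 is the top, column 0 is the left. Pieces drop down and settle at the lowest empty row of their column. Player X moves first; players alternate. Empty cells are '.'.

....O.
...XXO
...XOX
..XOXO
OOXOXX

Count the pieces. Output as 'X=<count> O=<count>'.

X=9 O=8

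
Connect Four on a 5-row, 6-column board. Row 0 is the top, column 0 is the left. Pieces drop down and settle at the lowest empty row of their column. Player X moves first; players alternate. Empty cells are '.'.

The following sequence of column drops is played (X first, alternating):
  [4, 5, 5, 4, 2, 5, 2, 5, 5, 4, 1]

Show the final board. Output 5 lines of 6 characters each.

Answer: .....X
.....O
....OO
..X.OX
.XX.XO

Derivation:
Move 1: X drops in col 4, lands at row 4
Move 2: O drops in col 5, lands at row 4
Move 3: X drops in col 5, lands at row 3
Move 4: O drops in col 4, lands at row 3
Move 5: X drops in col 2, lands at row 4
Move 6: O drops in col 5, lands at row 2
Move 7: X drops in col 2, lands at row 3
Move 8: O drops in col 5, lands at row 1
Move 9: X drops in col 5, lands at row 0
Move 10: O drops in col 4, lands at row 2
Move 11: X drops in col 1, lands at row 4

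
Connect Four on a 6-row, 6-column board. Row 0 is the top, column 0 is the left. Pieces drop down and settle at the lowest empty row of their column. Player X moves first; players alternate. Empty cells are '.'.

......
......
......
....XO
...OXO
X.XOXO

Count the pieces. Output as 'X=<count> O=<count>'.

X=5 O=5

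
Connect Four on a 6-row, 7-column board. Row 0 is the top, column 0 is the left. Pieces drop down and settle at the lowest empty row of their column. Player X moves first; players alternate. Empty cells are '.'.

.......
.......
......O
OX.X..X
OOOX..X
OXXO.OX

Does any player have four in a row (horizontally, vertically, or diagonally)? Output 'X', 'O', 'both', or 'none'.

none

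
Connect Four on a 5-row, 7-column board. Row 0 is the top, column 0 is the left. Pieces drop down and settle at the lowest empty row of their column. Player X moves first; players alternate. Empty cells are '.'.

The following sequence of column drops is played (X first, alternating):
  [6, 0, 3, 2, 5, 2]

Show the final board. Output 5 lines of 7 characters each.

Answer: .......
.......
.......
..O....
O.OX.XX

Derivation:
Move 1: X drops in col 6, lands at row 4
Move 2: O drops in col 0, lands at row 4
Move 3: X drops in col 3, lands at row 4
Move 4: O drops in col 2, lands at row 4
Move 5: X drops in col 5, lands at row 4
Move 6: O drops in col 2, lands at row 3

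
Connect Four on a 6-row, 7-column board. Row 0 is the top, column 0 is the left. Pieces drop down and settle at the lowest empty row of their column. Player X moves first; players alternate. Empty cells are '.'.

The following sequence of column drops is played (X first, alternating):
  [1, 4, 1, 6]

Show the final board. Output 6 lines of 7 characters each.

Move 1: X drops in col 1, lands at row 5
Move 2: O drops in col 4, lands at row 5
Move 3: X drops in col 1, lands at row 4
Move 4: O drops in col 6, lands at row 5

Answer: .......
.......
.......
.......
.X.....
.X..O.O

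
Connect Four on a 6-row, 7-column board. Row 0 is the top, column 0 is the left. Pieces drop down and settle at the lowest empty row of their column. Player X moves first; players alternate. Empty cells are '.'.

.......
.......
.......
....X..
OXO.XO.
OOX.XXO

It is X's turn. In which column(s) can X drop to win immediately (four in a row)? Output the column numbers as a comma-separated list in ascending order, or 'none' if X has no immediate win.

Answer: 3,4

Derivation:
col 0: drop X → no win
col 1: drop X → no win
col 2: drop X → no win
col 3: drop X → WIN!
col 4: drop X → WIN!
col 5: drop X → no win
col 6: drop X → no win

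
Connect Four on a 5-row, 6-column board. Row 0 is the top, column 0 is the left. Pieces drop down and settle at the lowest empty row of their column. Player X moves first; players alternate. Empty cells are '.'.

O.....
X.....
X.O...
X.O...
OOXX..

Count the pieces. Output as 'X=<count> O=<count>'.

X=5 O=5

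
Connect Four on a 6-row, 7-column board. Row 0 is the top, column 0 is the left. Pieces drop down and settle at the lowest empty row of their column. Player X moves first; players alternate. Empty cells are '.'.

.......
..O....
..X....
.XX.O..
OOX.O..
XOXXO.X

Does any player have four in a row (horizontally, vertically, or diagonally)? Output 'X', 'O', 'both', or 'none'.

X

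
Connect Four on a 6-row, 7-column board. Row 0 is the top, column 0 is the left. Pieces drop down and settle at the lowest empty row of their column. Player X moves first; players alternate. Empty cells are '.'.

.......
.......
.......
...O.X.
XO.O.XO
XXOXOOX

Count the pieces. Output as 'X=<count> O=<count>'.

X=7 O=7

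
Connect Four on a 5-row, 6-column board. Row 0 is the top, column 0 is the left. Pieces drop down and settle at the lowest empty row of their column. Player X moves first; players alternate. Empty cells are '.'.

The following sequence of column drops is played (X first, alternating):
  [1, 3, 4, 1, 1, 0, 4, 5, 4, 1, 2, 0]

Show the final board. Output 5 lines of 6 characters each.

Move 1: X drops in col 1, lands at row 4
Move 2: O drops in col 3, lands at row 4
Move 3: X drops in col 4, lands at row 4
Move 4: O drops in col 1, lands at row 3
Move 5: X drops in col 1, lands at row 2
Move 6: O drops in col 0, lands at row 4
Move 7: X drops in col 4, lands at row 3
Move 8: O drops in col 5, lands at row 4
Move 9: X drops in col 4, lands at row 2
Move 10: O drops in col 1, lands at row 1
Move 11: X drops in col 2, lands at row 4
Move 12: O drops in col 0, lands at row 3

Answer: ......
.O....
.X..X.
OO..X.
OXXOXO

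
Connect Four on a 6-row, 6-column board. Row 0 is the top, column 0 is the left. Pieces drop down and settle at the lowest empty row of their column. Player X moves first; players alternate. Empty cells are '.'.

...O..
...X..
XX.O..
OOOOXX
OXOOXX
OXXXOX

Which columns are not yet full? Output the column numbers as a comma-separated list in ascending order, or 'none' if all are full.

Answer: 0,1,2,4,5

Derivation:
col 0: top cell = '.' → open
col 1: top cell = '.' → open
col 2: top cell = '.' → open
col 3: top cell = 'O' → FULL
col 4: top cell = '.' → open
col 5: top cell = '.' → open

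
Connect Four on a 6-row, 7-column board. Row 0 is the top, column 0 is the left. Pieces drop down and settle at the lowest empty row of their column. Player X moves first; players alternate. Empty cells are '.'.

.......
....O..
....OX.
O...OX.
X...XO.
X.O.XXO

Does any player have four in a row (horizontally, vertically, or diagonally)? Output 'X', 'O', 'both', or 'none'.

none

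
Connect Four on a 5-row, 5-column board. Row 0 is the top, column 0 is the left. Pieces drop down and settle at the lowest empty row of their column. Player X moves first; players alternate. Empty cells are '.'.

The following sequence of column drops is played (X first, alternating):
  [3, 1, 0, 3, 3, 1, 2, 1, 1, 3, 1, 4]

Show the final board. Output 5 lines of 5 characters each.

Answer: .X...
.X.O.
.O.X.
.O.O.
XOXXO

Derivation:
Move 1: X drops in col 3, lands at row 4
Move 2: O drops in col 1, lands at row 4
Move 3: X drops in col 0, lands at row 4
Move 4: O drops in col 3, lands at row 3
Move 5: X drops in col 3, lands at row 2
Move 6: O drops in col 1, lands at row 3
Move 7: X drops in col 2, lands at row 4
Move 8: O drops in col 1, lands at row 2
Move 9: X drops in col 1, lands at row 1
Move 10: O drops in col 3, lands at row 1
Move 11: X drops in col 1, lands at row 0
Move 12: O drops in col 4, lands at row 4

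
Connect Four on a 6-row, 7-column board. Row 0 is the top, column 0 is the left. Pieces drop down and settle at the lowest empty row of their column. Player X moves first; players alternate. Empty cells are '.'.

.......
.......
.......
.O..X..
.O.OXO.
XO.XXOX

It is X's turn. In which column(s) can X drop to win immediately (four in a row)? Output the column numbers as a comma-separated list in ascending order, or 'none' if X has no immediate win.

col 0: drop X → no win
col 1: drop X → no win
col 2: drop X → no win
col 3: drop X → no win
col 4: drop X → WIN!
col 5: drop X → no win
col 6: drop X → no win

Answer: 4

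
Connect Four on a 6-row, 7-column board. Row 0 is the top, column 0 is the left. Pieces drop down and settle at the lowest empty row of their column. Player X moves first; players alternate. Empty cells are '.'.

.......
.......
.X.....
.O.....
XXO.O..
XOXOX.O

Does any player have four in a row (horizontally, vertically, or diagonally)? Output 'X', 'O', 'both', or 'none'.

none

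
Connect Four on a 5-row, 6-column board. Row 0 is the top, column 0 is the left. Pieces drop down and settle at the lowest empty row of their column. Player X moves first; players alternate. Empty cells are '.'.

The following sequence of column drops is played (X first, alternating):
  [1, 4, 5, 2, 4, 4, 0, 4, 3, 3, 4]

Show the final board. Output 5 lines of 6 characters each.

Move 1: X drops in col 1, lands at row 4
Move 2: O drops in col 4, lands at row 4
Move 3: X drops in col 5, lands at row 4
Move 4: O drops in col 2, lands at row 4
Move 5: X drops in col 4, lands at row 3
Move 6: O drops in col 4, lands at row 2
Move 7: X drops in col 0, lands at row 4
Move 8: O drops in col 4, lands at row 1
Move 9: X drops in col 3, lands at row 4
Move 10: O drops in col 3, lands at row 3
Move 11: X drops in col 4, lands at row 0

Answer: ....X.
....O.
....O.
...OX.
XXOXOX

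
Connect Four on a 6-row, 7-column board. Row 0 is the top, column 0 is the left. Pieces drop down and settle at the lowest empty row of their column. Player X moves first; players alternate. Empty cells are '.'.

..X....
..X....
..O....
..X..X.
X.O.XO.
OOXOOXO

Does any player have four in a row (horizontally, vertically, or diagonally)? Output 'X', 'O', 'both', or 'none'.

none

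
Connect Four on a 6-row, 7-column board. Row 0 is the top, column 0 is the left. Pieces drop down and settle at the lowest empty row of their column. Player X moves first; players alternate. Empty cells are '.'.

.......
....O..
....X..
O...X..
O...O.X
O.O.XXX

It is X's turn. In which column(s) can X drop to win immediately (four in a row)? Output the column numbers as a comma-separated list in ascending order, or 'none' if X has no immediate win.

col 0: drop X → no win
col 1: drop X → no win
col 2: drop X → no win
col 3: drop X → WIN!
col 4: drop X → no win
col 5: drop X → no win
col 6: drop X → no win

Answer: 3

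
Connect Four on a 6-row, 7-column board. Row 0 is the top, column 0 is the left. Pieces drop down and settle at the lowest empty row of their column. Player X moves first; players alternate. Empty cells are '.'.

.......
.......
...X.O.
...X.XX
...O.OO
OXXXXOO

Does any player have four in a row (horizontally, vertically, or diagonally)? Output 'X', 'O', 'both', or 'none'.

X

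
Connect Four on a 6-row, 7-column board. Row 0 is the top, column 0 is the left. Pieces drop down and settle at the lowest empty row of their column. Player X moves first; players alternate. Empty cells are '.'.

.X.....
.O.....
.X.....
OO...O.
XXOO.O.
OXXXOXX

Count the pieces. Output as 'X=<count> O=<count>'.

X=9 O=9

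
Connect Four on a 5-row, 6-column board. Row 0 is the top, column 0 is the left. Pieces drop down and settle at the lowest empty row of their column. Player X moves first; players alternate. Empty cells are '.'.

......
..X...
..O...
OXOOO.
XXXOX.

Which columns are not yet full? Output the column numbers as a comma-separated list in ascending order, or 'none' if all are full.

col 0: top cell = '.' → open
col 1: top cell = '.' → open
col 2: top cell = '.' → open
col 3: top cell = '.' → open
col 4: top cell = '.' → open
col 5: top cell = '.' → open

Answer: 0,1,2,3,4,5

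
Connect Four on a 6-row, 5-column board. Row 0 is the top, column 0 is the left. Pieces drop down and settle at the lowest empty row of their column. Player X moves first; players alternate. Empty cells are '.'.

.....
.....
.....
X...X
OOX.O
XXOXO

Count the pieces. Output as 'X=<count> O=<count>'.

X=6 O=5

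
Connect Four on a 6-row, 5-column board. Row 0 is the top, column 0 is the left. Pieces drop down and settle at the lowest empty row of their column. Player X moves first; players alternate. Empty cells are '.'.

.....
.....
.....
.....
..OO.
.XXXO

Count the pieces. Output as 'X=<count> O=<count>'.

X=3 O=3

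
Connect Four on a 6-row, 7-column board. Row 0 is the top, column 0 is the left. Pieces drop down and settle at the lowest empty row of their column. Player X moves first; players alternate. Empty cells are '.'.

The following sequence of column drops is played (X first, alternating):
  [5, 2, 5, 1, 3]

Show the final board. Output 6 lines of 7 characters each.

Answer: .......
.......
.......
.......
.....X.
.OOX.X.

Derivation:
Move 1: X drops in col 5, lands at row 5
Move 2: O drops in col 2, lands at row 5
Move 3: X drops in col 5, lands at row 4
Move 4: O drops in col 1, lands at row 5
Move 5: X drops in col 3, lands at row 5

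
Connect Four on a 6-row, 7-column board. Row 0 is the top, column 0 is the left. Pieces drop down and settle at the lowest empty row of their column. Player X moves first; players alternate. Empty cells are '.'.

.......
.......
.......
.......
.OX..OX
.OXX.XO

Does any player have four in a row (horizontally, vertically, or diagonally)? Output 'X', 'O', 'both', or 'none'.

none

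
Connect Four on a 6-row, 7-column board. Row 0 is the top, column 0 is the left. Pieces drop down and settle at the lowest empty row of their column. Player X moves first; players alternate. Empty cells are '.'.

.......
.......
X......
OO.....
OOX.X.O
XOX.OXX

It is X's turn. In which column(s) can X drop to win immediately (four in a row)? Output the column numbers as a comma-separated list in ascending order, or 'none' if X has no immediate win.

col 0: drop X → no win
col 1: drop X → no win
col 2: drop X → no win
col 3: drop X → no win
col 4: drop X → no win
col 5: drop X → no win
col 6: drop X → no win

Answer: none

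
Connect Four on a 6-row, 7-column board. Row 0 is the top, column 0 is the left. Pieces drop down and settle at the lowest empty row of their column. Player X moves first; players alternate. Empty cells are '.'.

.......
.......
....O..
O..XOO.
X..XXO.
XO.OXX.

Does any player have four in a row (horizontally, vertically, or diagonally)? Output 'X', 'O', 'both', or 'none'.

none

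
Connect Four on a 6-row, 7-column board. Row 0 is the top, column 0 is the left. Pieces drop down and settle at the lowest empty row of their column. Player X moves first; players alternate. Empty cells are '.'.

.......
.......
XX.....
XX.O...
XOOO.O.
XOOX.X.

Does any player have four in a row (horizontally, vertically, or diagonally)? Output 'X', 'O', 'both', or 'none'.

X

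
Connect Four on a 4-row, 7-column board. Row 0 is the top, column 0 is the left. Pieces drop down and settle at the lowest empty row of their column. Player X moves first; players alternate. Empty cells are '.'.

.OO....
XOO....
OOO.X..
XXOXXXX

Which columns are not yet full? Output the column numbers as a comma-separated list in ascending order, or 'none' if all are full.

Answer: 0,3,4,5,6

Derivation:
col 0: top cell = '.' → open
col 1: top cell = 'O' → FULL
col 2: top cell = 'O' → FULL
col 3: top cell = '.' → open
col 4: top cell = '.' → open
col 5: top cell = '.' → open
col 6: top cell = '.' → open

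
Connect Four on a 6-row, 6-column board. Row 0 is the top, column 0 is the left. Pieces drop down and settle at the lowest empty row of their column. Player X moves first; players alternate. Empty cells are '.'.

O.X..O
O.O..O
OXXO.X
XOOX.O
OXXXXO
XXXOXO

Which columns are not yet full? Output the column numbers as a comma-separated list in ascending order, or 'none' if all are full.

col 0: top cell = 'O' → FULL
col 1: top cell = '.' → open
col 2: top cell = 'X' → FULL
col 3: top cell = '.' → open
col 4: top cell = '.' → open
col 5: top cell = 'O' → FULL

Answer: 1,3,4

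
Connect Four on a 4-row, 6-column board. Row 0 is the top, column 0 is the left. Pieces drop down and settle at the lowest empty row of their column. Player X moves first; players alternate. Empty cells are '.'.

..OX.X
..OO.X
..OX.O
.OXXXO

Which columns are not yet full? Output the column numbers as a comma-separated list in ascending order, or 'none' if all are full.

col 0: top cell = '.' → open
col 1: top cell = '.' → open
col 2: top cell = 'O' → FULL
col 3: top cell = 'X' → FULL
col 4: top cell = '.' → open
col 5: top cell = 'X' → FULL

Answer: 0,1,4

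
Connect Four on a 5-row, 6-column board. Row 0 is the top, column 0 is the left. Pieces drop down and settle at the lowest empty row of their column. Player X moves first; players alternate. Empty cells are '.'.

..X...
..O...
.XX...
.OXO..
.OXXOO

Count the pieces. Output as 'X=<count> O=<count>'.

X=6 O=6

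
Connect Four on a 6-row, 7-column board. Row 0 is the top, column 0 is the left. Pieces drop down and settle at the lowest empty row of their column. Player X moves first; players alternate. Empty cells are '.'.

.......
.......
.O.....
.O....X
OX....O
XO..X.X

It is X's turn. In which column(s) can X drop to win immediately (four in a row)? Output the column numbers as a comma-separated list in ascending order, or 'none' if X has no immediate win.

col 0: drop X → no win
col 1: drop X → no win
col 2: drop X → no win
col 3: drop X → no win
col 4: drop X → no win
col 5: drop X → no win
col 6: drop X → no win

Answer: none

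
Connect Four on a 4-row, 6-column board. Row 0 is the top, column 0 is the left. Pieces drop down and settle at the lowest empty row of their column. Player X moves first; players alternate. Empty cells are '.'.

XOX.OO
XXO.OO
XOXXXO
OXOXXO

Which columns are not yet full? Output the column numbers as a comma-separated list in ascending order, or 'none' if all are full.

col 0: top cell = 'X' → FULL
col 1: top cell = 'O' → FULL
col 2: top cell = 'X' → FULL
col 3: top cell = '.' → open
col 4: top cell = 'O' → FULL
col 5: top cell = 'O' → FULL

Answer: 3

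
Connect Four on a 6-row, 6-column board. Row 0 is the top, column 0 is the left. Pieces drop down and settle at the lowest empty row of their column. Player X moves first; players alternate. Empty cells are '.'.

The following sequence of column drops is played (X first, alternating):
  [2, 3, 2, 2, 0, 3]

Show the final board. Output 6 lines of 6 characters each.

Answer: ......
......
......
..O...
..XO..
X.XO..

Derivation:
Move 1: X drops in col 2, lands at row 5
Move 2: O drops in col 3, lands at row 5
Move 3: X drops in col 2, lands at row 4
Move 4: O drops in col 2, lands at row 3
Move 5: X drops in col 0, lands at row 5
Move 6: O drops in col 3, lands at row 4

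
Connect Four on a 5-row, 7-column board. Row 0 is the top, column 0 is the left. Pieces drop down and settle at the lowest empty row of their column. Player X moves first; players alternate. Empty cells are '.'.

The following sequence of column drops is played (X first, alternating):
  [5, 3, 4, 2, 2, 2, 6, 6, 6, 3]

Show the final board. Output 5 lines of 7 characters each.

Move 1: X drops in col 5, lands at row 4
Move 2: O drops in col 3, lands at row 4
Move 3: X drops in col 4, lands at row 4
Move 4: O drops in col 2, lands at row 4
Move 5: X drops in col 2, lands at row 3
Move 6: O drops in col 2, lands at row 2
Move 7: X drops in col 6, lands at row 4
Move 8: O drops in col 6, lands at row 3
Move 9: X drops in col 6, lands at row 2
Move 10: O drops in col 3, lands at row 3

Answer: .......
.......
..O...X
..XO..O
..OOXXX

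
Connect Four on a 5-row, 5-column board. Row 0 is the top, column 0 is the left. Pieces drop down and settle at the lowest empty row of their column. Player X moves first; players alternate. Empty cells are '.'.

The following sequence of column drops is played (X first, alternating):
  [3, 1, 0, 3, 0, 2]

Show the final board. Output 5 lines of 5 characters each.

Move 1: X drops in col 3, lands at row 4
Move 2: O drops in col 1, lands at row 4
Move 3: X drops in col 0, lands at row 4
Move 4: O drops in col 3, lands at row 3
Move 5: X drops in col 0, lands at row 3
Move 6: O drops in col 2, lands at row 4

Answer: .....
.....
.....
X..O.
XOOX.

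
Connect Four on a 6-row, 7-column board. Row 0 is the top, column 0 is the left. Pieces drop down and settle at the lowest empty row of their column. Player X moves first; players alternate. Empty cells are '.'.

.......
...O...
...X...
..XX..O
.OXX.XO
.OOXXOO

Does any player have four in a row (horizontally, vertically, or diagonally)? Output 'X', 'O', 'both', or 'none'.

X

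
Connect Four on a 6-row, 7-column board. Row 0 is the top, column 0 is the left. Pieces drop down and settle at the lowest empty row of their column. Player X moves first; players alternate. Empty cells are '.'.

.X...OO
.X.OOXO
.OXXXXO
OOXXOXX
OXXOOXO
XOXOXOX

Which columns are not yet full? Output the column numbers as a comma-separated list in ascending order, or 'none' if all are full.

Answer: 0,2,3,4

Derivation:
col 0: top cell = '.' → open
col 1: top cell = 'X' → FULL
col 2: top cell = '.' → open
col 3: top cell = '.' → open
col 4: top cell = '.' → open
col 5: top cell = 'O' → FULL
col 6: top cell = 'O' → FULL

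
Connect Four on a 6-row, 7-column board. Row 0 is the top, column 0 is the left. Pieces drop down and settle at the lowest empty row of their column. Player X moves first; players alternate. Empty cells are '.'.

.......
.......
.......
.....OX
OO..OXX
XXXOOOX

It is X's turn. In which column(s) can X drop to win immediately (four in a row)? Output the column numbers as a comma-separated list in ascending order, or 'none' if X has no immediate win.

col 0: drop X → no win
col 1: drop X → no win
col 2: drop X → no win
col 3: drop X → no win
col 4: drop X → no win
col 5: drop X → no win
col 6: drop X → WIN!

Answer: 6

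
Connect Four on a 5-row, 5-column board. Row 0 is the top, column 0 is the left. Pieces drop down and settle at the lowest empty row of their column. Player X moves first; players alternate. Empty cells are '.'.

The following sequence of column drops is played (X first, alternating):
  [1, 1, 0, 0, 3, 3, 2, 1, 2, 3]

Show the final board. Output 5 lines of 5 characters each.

Move 1: X drops in col 1, lands at row 4
Move 2: O drops in col 1, lands at row 3
Move 3: X drops in col 0, lands at row 4
Move 4: O drops in col 0, lands at row 3
Move 5: X drops in col 3, lands at row 4
Move 6: O drops in col 3, lands at row 3
Move 7: X drops in col 2, lands at row 4
Move 8: O drops in col 1, lands at row 2
Move 9: X drops in col 2, lands at row 3
Move 10: O drops in col 3, lands at row 2

Answer: .....
.....
.O.O.
OOXO.
XXXX.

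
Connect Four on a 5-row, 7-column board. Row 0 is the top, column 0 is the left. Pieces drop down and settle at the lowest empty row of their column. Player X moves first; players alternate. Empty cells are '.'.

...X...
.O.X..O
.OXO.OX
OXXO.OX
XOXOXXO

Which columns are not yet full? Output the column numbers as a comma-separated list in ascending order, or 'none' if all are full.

Answer: 0,1,2,4,5,6

Derivation:
col 0: top cell = '.' → open
col 1: top cell = '.' → open
col 2: top cell = '.' → open
col 3: top cell = 'X' → FULL
col 4: top cell = '.' → open
col 5: top cell = '.' → open
col 6: top cell = '.' → open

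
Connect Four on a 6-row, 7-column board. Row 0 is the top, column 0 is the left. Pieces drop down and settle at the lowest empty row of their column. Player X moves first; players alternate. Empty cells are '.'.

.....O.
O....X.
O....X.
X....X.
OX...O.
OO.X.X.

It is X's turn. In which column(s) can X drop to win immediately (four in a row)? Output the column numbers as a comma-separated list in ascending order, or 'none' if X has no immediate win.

col 0: drop X → no win
col 1: drop X → no win
col 2: drop X → no win
col 3: drop X → no win
col 4: drop X → no win
col 6: drop X → no win

Answer: none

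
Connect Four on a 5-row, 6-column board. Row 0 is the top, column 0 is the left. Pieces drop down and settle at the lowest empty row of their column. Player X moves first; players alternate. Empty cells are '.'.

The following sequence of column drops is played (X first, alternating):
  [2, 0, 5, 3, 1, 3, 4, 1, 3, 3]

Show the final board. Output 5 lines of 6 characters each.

Move 1: X drops in col 2, lands at row 4
Move 2: O drops in col 0, lands at row 4
Move 3: X drops in col 5, lands at row 4
Move 4: O drops in col 3, lands at row 4
Move 5: X drops in col 1, lands at row 4
Move 6: O drops in col 3, lands at row 3
Move 7: X drops in col 4, lands at row 4
Move 8: O drops in col 1, lands at row 3
Move 9: X drops in col 3, lands at row 2
Move 10: O drops in col 3, lands at row 1

Answer: ......
...O..
...X..
.O.O..
OXXOXX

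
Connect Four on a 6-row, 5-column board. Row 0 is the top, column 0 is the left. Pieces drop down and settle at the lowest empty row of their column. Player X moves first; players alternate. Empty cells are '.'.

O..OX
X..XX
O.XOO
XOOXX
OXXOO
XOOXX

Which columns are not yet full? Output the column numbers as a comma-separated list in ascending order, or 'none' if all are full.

col 0: top cell = 'O' → FULL
col 1: top cell = '.' → open
col 2: top cell = '.' → open
col 3: top cell = 'O' → FULL
col 4: top cell = 'X' → FULL

Answer: 1,2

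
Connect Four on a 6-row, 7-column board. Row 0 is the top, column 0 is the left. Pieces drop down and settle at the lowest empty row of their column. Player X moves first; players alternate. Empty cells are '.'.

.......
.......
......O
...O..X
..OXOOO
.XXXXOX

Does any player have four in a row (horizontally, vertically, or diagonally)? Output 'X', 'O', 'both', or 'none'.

X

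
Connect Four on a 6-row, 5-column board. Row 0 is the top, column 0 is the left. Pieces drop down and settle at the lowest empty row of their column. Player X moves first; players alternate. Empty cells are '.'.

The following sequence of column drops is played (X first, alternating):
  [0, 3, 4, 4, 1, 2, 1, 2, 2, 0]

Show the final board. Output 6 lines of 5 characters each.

Move 1: X drops in col 0, lands at row 5
Move 2: O drops in col 3, lands at row 5
Move 3: X drops in col 4, lands at row 5
Move 4: O drops in col 4, lands at row 4
Move 5: X drops in col 1, lands at row 5
Move 6: O drops in col 2, lands at row 5
Move 7: X drops in col 1, lands at row 4
Move 8: O drops in col 2, lands at row 4
Move 9: X drops in col 2, lands at row 3
Move 10: O drops in col 0, lands at row 4

Answer: .....
.....
.....
..X..
OXO.O
XXOOX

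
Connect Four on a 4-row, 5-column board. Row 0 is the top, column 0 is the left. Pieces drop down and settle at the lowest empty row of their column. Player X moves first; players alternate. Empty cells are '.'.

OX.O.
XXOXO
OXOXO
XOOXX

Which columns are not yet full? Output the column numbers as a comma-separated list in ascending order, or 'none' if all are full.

col 0: top cell = 'O' → FULL
col 1: top cell = 'X' → FULL
col 2: top cell = '.' → open
col 3: top cell = 'O' → FULL
col 4: top cell = '.' → open

Answer: 2,4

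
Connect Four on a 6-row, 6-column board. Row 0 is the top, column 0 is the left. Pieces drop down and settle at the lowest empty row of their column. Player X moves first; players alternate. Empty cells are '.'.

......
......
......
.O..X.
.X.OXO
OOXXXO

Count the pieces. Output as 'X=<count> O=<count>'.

X=6 O=6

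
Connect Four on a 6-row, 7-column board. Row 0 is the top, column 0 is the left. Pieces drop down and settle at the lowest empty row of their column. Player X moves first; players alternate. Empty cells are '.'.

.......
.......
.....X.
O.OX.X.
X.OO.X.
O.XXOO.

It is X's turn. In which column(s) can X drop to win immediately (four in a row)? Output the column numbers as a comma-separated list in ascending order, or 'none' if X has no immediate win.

col 0: drop X → no win
col 1: drop X → no win
col 2: drop X → no win
col 3: drop X → no win
col 4: drop X → no win
col 5: drop X → WIN!
col 6: drop X → no win

Answer: 5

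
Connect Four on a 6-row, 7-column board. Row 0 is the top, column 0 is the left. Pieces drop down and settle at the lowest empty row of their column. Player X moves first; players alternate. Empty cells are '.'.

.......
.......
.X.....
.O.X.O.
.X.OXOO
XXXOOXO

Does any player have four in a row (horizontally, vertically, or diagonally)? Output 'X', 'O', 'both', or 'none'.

none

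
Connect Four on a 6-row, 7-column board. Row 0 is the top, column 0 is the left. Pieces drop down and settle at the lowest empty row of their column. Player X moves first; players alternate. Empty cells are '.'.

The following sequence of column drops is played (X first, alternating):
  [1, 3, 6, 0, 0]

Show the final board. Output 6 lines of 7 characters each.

Move 1: X drops in col 1, lands at row 5
Move 2: O drops in col 3, lands at row 5
Move 3: X drops in col 6, lands at row 5
Move 4: O drops in col 0, lands at row 5
Move 5: X drops in col 0, lands at row 4

Answer: .......
.......
.......
.......
X......
OX.O..X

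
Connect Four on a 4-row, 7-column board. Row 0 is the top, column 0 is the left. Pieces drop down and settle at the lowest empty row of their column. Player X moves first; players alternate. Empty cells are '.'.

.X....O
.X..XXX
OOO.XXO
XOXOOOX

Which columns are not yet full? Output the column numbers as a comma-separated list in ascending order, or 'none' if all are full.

Answer: 0,2,3,4,5

Derivation:
col 0: top cell = '.' → open
col 1: top cell = 'X' → FULL
col 2: top cell = '.' → open
col 3: top cell = '.' → open
col 4: top cell = '.' → open
col 5: top cell = '.' → open
col 6: top cell = 'O' → FULL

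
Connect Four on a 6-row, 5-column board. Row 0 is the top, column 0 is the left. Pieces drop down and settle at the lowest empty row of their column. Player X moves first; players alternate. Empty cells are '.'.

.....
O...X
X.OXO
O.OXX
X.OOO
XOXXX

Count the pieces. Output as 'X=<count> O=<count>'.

X=10 O=9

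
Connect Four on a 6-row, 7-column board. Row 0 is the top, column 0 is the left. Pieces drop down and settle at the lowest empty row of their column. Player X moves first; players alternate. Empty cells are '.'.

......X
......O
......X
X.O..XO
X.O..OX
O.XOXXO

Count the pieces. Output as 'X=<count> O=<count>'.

X=9 O=8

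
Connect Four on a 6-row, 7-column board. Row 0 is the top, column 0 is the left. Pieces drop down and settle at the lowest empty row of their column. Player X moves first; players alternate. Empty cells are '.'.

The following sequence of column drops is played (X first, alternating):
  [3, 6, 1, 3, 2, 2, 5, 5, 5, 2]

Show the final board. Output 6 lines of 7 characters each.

Move 1: X drops in col 3, lands at row 5
Move 2: O drops in col 6, lands at row 5
Move 3: X drops in col 1, lands at row 5
Move 4: O drops in col 3, lands at row 4
Move 5: X drops in col 2, lands at row 5
Move 6: O drops in col 2, lands at row 4
Move 7: X drops in col 5, lands at row 5
Move 8: O drops in col 5, lands at row 4
Move 9: X drops in col 5, lands at row 3
Move 10: O drops in col 2, lands at row 3

Answer: .......
.......
.......
..O..X.
..OO.O.
.XXX.XO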